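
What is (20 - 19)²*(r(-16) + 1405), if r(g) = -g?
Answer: 1421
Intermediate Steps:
(20 - 19)²*(r(-16) + 1405) = (20 - 19)²*(-1*(-16) + 1405) = 1²*(16 + 1405) = 1*1421 = 1421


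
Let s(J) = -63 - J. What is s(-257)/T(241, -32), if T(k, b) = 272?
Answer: 97/136 ≈ 0.71323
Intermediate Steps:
s(-257)/T(241, -32) = (-63 - 1*(-257))/272 = (-63 + 257)*(1/272) = 194*(1/272) = 97/136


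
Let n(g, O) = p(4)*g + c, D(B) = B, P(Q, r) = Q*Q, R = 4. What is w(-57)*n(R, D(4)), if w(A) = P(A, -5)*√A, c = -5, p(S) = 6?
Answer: 61731*I*√57 ≈ 4.6606e+5*I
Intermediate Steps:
P(Q, r) = Q²
n(g, O) = -5 + 6*g (n(g, O) = 6*g - 5 = -5 + 6*g)
w(A) = A^(5/2) (w(A) = A²*√A = A^(5/2))
w(-57)*n(R, D(4)) = (-57)^(5/2)*(-5 + 6*4) = (3249*I*√57)*(-5 + 24) = (3249*I*√57)*19 = 61731*I*√57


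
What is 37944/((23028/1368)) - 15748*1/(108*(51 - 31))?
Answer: 122540923/54540 ≈ 2246.8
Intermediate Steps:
37944/((23028/1368)) - 15748*1/(108*(51 - 31)) = 37944/((23028*(1/1368))) - 15748/(20*108) = 37944/(101/6) - 15748/2160 = 37944*(6/101) - 15748*1/2160 = 227664/101 - 3937/540 = 122540923/54540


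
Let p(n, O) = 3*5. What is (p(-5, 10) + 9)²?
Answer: 576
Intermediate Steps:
p(n, O) = 15
(p(-5, 10) + 9)² = (15 + 9)² = 24² = 576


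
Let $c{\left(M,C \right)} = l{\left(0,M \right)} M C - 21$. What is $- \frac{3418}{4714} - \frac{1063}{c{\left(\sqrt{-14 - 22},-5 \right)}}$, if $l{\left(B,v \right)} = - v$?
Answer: $\frac{2161982}{473757} \approx 4.5635$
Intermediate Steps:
$c{\left(M,C \right)} = -21 - C M^{2}$ ($c{\left(M,C \right)} = - M M C - 21 = - M^{2} C - 21 = - C M^{2} - 21 = -21 - C M^{2}$)
$- \frac{3418}{4714} - \frac{1063}{c{\left(\sqrt{-14 - 22},-5 \right)}} = - \frac{3418}{4714} - \frac{1063}{-21 - - 5 \left(\sqrt{-14 - 22}\right)^{2}} = \left(-3418\right) \frac{1}{4714} - \frac{1063}{-21 - - 5 \left(\sqrt{-36}\right)^{2}} = - \frac{1709}{2357} - \frac{1063}{-21 - - 5 \left(6 i\right)^{2}} = - \frac{1709}{2357} - \frac{1063}{-21 - \left(-5\right) \left(-36\right)} = - \frac{1709}{2357} - \frac{1063}{-21 - 180} = - \frac{1709}{2357} - \frac{1063}{-201} = - \frac{1709}{2357} - - \frac{1063}{201} = - \frac{1709}{2357} + \frac{1063}{201} = \frac{2161982}{473757}$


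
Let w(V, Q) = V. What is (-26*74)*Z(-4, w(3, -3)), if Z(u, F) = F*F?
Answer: -17316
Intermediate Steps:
Z(u, F) = F²
(-26*74)*Z(-4, w(3, -3)) = -26*74*3² = -1924*9 = -17316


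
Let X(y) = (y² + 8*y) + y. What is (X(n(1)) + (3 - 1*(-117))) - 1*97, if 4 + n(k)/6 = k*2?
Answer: 59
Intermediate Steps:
n(k) = -24 + 12*k (n(k) = -24 + 6*(k*2) = -24 + 6*(2*k) = -24 + 12*k)
X(y) = y² + 9*y
(X(n(1)) + (3 - 1*(-117))) - 1*97 = ((-24 + 12*1)*(9 + (-24 + 12*1)) + (3 - 1*(-117))) - 1*97 = ((-24 + 12)*(9 + (-24 + 12)) + (3 + 117)) - 97 = (-12*(9 - 12) + 120) - 97 = (-12*(-3) + 120) - 97 = (36 + 120) - 97 = 156 - 97 = 59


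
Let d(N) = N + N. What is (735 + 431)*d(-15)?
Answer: -34980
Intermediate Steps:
d(N) = 2*N
(735 + 431)*d(-15) = (735 + 431)*(2*(-15)) = 1166*(-30) = -34980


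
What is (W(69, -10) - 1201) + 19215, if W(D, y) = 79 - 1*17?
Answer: 18076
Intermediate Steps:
W(D, y) = 62 (W(D, y) = 79 - 17 = 62)
(W(69, -10) - 1201) + 19215 = (62 - 1201) + 19215 = -1139 + 19215 = 18076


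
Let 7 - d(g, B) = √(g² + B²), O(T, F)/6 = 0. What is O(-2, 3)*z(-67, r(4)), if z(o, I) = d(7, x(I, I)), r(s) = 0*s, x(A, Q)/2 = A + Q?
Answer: 0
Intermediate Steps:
x(A, Q) = 2*A + 2*Q (x(A, Q) = 2*(A + Q) = 2*A + 2*Q)
O(T, F) = 0 (O(T, F) = 6*0 = 0)
d(g, B) = 7 - √(B² + g²) (d(g, B) = 7 - √(g² + B²) = 7 - √(B² + g²))
r(s) = 0
z(o, I) = 7 - √(49 + 16*I²) (z(o, I) = 7 - √((2*I + 2*I)² + 7²) = 7 - √((4*I)² + 49) = 7 - √(16*I² + 49) = 7 - √(49 + 16*I²))
O(-2, 3)*z(-67, r(4)) = 0*(7 - √(49 + 16*0²)) = 0*(7 - √(49 + 16*0)) = 0*(7 - √(49 + 0)) = 0*(7 - √49) = 0*(7 - 1*7) = 0*(7 - 7) = 0*0 = 0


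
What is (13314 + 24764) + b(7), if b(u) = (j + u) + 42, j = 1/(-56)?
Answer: 2135111/56 ≈ 38127.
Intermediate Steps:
j = -1/56 ≈ -0.017857
b(u) = 2351/56 + u (b(u) = (-1/56 + u) + 42 = 2351/56 + u)
(13314 + 24764) + b(7) = (13314 + 24764) + (2351/56 + 7) = 38078 + 2743/56 = 2135111/56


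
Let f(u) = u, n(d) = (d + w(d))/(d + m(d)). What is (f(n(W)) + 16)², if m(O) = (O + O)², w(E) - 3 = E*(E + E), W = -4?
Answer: 982081/3600 ≈ 272.80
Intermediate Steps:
w(E) = 3 + 2*E² (w(E) = 3 + E*(E + E) = 3 + E*(2*E) = 3 + 2*E²)
m(O) = 4*O² (m(O) = (2*O)² = 4*O²)
n(d) = (3 + d + 2*d²)/(d + 4*d²) (n(d) = (d + (3 + 2*d²))/(d + 4*d²) = (3 + d + 2*d²)/(d + 4*d²))
(f(n(W)) + 16)² = ((3 - 4 + 2*(-4)²)/((-4)*(1 + 4*(-4))) + 16)² = (-(3 - 4 + 2*16)/(4*(1 - 16)) + 16)² = (-¼*(3 - 4 + 32)/(-15) + 16)² = (-¼*(-1/15)*31 + 16)² = (31/60 + 16)² = (991/60)² = 982081/3600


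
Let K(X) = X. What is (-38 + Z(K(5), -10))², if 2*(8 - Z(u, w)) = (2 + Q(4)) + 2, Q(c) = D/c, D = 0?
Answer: 1024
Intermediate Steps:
Q(c) = 0 (Q(c) = 0/c = 0)
Z(u, w) = 6 (Z(u, w) = 8 - ((2 + 0) + 2)/2 = 8 - (2 + 2)/2 = 8 - ½*4 = 8 - 2 = 6)
(-38 + Z(K(5), -10))² = (-38 + 6)² = (-32)² = 1024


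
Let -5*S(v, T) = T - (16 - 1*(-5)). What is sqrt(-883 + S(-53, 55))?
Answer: I*sqrt(22245)/5 ≈ 29.83*I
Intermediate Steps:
S(v, T) = 21/5 - T/5 (S(v, T) = -(T - (16 - 1*(-5)))/5 = -(T - (16 + 5))/5 = -(T - 1*21)/5 = -(T - 21)/5 = -(-21 + T)/5 = 21/5 - T/5)
sqrt(-883 + S(-53, 55)) = sqrt(-883 + (21/5 - 1/5*55)) = sqrt(-883 + (21/5 - 11)) = sqrt(-883 - 34/5) = sqrt(-4449/5) = I*sqrt(22245)/5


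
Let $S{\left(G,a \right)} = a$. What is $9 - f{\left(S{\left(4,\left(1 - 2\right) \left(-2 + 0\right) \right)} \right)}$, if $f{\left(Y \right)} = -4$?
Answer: $13$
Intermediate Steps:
$9 - f{\left(S{\left(4,\left(1 - 2\right) \left(-2 + 0\right) \right)} \right)} = 9 - -4 = 9 + 4 = 13$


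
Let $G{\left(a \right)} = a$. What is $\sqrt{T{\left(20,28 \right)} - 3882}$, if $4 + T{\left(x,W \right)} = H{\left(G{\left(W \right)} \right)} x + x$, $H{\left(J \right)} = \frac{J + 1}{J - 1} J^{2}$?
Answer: $\frac{\sqrt{1051014}}{9} \approx 113.91$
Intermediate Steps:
$H{\left(J \right)} = \frac{J^{2} \left(1 + J\right)}{-1 + J}$ ($H{\left(J \right)} = \frac{1 + J}{-1 + J} J^{2} = \frac{J^{2} \left(1 + J\right)}{-1 + J}$)
$T{\left(x,W \right)} = -4 + x + \frac{x W^{2} \left(1 + W\right)}{-1 + W}$ ($T{\left(x,W \right)} = -4 + \left(\frac{W^{2} \left(1 + W\right)}{-1 + W} x + x\right) = -4 + \left(\frac{x W^{2} \left(1 + W\right)}{-1 + W} + x\right) = -4 + \left(x + \frac{x W^{2} \left(1 + W\right)}{-1 + W}\right) = -4 + x + \frac{x W^{2} \left(1 + W\right)}{-1 + W}$)
$\sqrt{T{\left(20,28 \right)} - 3882} = \sqrt{\frac{\left(-1 + 28\right) \left(-4 + 20\right) + 20 \cdot 28^{2} \left(1 + 28\right)}{-1 + 28} - 3882} = \sqrt{\frac{27 \cdot 16 + 20 \cdot 784 \cdot 29}{27} - 3882} = \sqrt{\frac{432 + 454720}{27} - 3882} = \sqrt{\frac{1}{27} \cdot 455152 - 3882} = \sqrt{\frac{455152}{27} - 3882} = \sqrt{\frac{350338}{27}} = \frac{\sqrt{1051014}}{9}$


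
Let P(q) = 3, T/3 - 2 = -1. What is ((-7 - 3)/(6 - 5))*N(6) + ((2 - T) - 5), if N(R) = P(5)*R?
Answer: -186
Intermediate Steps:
T = 3 (T = 6 + 3*(-1) = 6 - 3 = 3)
N(R) = 3*R
((-7 - 3)/(6 - 5))*N(6) + ((2 - T) - 5) = ((-7 - 3)/(6 - 5))*(3*6) + ((2 - 1*3) - 5) = -10/1*18 + ((2 - 3) - 5) = -10*1*18 + (-1 - 5) = -10*18 - 6 = -180 - 6 = -186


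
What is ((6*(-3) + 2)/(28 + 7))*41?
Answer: -656/35 ≈ -18.743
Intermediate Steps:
((6*(-3) + 2)/(28 + 7))*41 = ((-18 + 2)/35)*41 = ((1/35)*(-16))*41 = -16/35*41 = -656/35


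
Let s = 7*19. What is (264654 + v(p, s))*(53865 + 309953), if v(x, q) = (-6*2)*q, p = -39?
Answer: 95705235444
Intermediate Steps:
s = 133
v(x, q) = -12*q
(264654 + v(p, s))*(53865 + 309953) = (264654 - 12*133)*(53865 + 309953) = (264654 - 1596)*363818 = 263058*363818 = 95705235444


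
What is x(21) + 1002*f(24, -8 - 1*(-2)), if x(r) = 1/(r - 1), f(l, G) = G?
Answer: -120239/20 ≈ -6012.0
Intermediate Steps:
x(r) = 1/(-1 + r)
x(21) + 1002*f(24, -8 - 1*(-2)) = 1/(-1 + 21) + 1002*(-8 - 1*(-2)) = 1/20 + 1002*(-8 + 2) = 1/20 + 1002*(-6) = 1/20 - 6012 = -120239/20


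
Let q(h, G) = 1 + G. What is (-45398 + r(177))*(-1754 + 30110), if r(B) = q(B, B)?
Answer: -1282258320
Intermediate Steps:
r(B) = 1 + B
(-45398 + r(177))*(-1754 + 30110) = (-45398 + (1 + 177))*(-1754 + 30110) = (-45398 + 178)*28356 = -45220*28356 = -1282258320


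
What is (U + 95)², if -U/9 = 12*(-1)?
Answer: 41209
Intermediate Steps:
U = 108 (U = -108*(-1) = -9*(-12) = 108)
(U + 95)² = (108 + 95)² = 203² = 41209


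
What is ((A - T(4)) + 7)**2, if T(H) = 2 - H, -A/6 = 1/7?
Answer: 3249/49 ≈ 66.306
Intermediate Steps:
A = -6/7 ≈ -0.85714
((A - T(4)) + 7)**2 = ((-6/7 - (2 - 1*4)) + 7)**2 = ((-6/7 - (2 - 4)) + 7)**2 = ((-6/7 - 1*(-2)) + 7)**2 = ((-6/7 + 2) + 7)**2 = (8/7 + 7)**2 = (57/7)**2 = 3249/49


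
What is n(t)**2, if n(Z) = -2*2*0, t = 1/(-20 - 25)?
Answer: 0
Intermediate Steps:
t = -1/45 (t = 1/(-45) = -1/45 ≈ -0.022222)
n(Z) = 0 (n(Z) = -4*0 = 0)
n(t)**2 = 0**2 = 0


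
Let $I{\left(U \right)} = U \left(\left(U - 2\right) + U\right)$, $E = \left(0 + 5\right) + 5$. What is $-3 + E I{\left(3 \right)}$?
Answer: $117$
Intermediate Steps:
$E = 10$ ($E = 5 + 5 = 10$)
$I{\left(U \right)} = U \left(-2 + 2 U\right)$ ($I{\left(U \right)} = U \left(\left(U - 2\right) + U\right) = U \left(\left(-2 + U\right) + U\right) = U \left(-2 + 2 U\right)$)
$-3 + E I{\left(3 \right)} = -3 + 10 \cdot 2 \cdot 3 \left(-1 + 3\right) = -3 + 10 \cdot 2 \cdot 3 \cdot 2 = -3 + 10 \cdot 12 = -3 + 120 = 117$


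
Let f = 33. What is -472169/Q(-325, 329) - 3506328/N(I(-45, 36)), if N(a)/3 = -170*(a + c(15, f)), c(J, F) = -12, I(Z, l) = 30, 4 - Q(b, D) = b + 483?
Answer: 45134129/13090 ≈ 3448.0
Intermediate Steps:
Q(b, D) = -479 - b (Q(b, D) = 4 - (b + 483) = 4 - (483 + b) = 4 + (-483 - b) = -479 - b)
N(a) = 6120 - 510*a (N(a) = 3*(-170*(a - 12)) = 3*(-170*(-12 + a)) = 3*(2040 - 170*a) = 6120 - 510*a)
-472169/Q(-325, 329) - 3506328/N(I(-45, 36)) = -472169/(-479 - 1*(-325)) - 3506328/(6120 - 510*30) = -472169/(-479 + 325) - 3506328/(6120 - 15300) = -472169/(-154) - 3506328/(-9180) = -472169*(-1/154) - 3506328*(-1/9180) = 472169/154 + 32466/85 = 45134129/13090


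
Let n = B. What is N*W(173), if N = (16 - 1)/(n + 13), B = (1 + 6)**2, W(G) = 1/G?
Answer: 15/10726 ≈ 0.0013985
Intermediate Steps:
B = 49 (B = 7**2 = 49)
n = 49
N = 15/62 (N = (16 - 1)/(49 + 13) = 15/62 ≈ 0.24194)
N*W(173) = (15/62)/173 = (15/62)*(1/173) = 15/10726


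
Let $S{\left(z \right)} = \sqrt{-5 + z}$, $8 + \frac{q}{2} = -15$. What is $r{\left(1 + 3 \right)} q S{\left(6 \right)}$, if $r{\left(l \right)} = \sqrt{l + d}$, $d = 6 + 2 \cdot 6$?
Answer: $- 46 \sqrt{22} \approx -215.76$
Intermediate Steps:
$q = -46$ ($q = -16 + 2 \left(-15\right) = -16 - 30 = -46$)
$d = 18$ ($d = 6 + 12 = 18$)
$r{\left(l \right)} = \sqrt{18 + l}$ ($r{\left(l \right)} = \sqrt{l + 18} = \sqrt{18 + l}$)
$r{\left(1 + 3 \right)} q S{\left(6 \right)} = \sqrt{18 + \left(1 + 3\right)} \left(-46\right) \sqrt{-5 + 6} = \sqrt{18 + 4} \left(-46\right) \sqrt{1} = \sqrt{22} \left(-46\right) 1 = - 46 \sqrt{22} \cdot 1 = - 46 \sqrt{22}$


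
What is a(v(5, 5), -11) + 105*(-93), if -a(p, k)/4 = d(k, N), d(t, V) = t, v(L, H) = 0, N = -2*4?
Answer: -9721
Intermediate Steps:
N = -8
a(p, k) = -4*k
a(v(5, 5), -11) + 105*(-93) = -4*(-11) + 105*(-93) = 44 - 9765 = -9721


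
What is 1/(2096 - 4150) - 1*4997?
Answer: -10263839/2054 ≈ -4997.0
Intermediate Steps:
1/(2096 - 4150) - 1*4997 = 1/(-2054) - 4997 = -1/2054 - 4997 = -10263839/2054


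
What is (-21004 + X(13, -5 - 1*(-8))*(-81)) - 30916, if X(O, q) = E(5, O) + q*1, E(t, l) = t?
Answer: -52568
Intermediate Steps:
X(O, q) = 5 + q (X(O, q) = 5 + q*1 = 5 + q)
(-21004 + X(13, -5 - 1*(-8))*(-81)) - 30916 = (-21004 + (5 + (-5 - 1*(-8)))*(-81)) - 30916 = (-21004 + (5 + (-5 + 8))*(-81)) - 30916 = (-21004 + (5 + 3)*(-81)) - 30916 = (-21004 + 8*(-81)) - 30916 = (-21004 - 648) - 30916 = -21652 - 30916 = -52568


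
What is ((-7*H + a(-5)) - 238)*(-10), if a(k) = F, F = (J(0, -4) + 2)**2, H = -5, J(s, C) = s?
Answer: 1990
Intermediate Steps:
F = 4 (F = (0 + 2)**2 = 2**2 = 4)
a(k) = 4
((-7*H + a(-5)) - 238)*(-10) = ((-7*(-5) + 4) - 238)*(-10) = ((35 + 4) - 238)*(-10) = (39 - 238)*(-10) = -199*(-10) = 1990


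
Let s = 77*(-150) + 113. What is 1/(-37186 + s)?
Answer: -1/48623 ≈ -2.0566e-5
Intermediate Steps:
s = -11437 (s = -11550 + 113 = -11437)
1/(-37186 + s) = 1/(-37186 - 11437) = 1/(-48623) = -1/48623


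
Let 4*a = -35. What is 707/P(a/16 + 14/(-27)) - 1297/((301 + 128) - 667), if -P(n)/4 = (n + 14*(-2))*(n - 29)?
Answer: 9500592823/1810562050 ≈ 5.2473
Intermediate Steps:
a = -35/4 (a = (¼)*(-35) = -35/4 ≈ -8.7500)
P(n) = -4*(-29 + n)*(-28 + n) (P(n) = -4*(n + 14*(-2))*(n - 29) = -4*(n - 28)*(-29 + n) = -4*(-28 + n)*(-29 + n) = -4*(-29 + n)*(-28 + n))
707/P(a/16 + 14/(-27)) - 1297/((301 + 128) - 667) = 707/(-3248 - 4*(-35/4/16 + 14/(-27))² + 228*(-35/4/16 + 14/(-27))) - 1297/((301 + 128) - 667) = 707/(-3248 - 4*(-35/4*1/16 + 14*(-1/27))² + 228*(-35/4*1/16 + 14*(-1/27))) - 1297/(429 - 667) = 707/(-3248 - 4*(-35/64 - 14/27)² + 228*(-35/64 - 14/27)) - 1297/(-238) = 707/(-3248 - 4*(-1841/1728)² + 228*(-1841/1728)) - 1297*(-1/238) = 707/(-3248 - 4*3389281/2985984 - 34979/144) + 1297/238 = 707/(-3248 - 3389281/746496 - 34979/144) + 1297/238 = 707/(-2609339425/746496) + 1297/238 = 707*(-746496/2609339425) + 1297/238 = -75396096/372762775 + 1297/238 = 9500592823/1810562050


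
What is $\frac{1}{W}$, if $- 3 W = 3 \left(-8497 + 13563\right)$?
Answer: $- \frac{1}{5066} \approx -0.00019739$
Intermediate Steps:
$W = -5066$ ($W = - \frac{3 \left(-8497 + 13563\right)}{3} = - \frac{3 \cdot 5066}{3} = \left(- \frac{1}{3}\right) 15198 = -5066$)
$\frac{1}{W} = \frac{1}{-5066} = - \frac{1}{5066}$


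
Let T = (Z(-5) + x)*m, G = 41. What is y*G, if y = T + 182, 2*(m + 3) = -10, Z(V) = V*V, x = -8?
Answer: 1886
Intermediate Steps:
Z(V) = V²
m = -8 (m = -3 + (½)*(-10) = -3 - 5 = -8)
T = -136 (T = ((-5)² - 8)*(-8) = (25 - 8)*(-8) = 17*(-8) = -136)
y = 46 (y = -136 + 182 = 46)
y*G = 46*41 = 1886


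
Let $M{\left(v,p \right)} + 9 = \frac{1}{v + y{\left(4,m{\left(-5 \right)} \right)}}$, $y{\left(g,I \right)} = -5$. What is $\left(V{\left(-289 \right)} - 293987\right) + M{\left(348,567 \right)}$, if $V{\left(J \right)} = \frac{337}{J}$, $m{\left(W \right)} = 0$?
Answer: $- \frac{29143056794}{99127} \approx -2.94 \cdot 10^{5}$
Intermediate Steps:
$M{\left(v,p \right)} = -9 + \frac{1}{-5 + v}$ ($M{\left(v,p \right)} = -9 + \frac{1}{v - 5} = -9 + \frac{1}{-5 + v}$)
$\left(V{\left(-289 \right)} - 293987\right) + M{\left(348,567 \right)} = \left(\frac{337}{-289} - 293987\right) + \frac{46 - 3132}{-5 + 348} = \left(337 \left(- \frac{1}{289}\right) - 293987\right) + \frac{46 - 3132}{343} = \left(- \frac{337}{289} - 293987\right) + \frac{1}{343} \left(-3086\right) = - \frac{84962580}{289} - \frac{3086}{343} = - \frac{29143056794}{99127}$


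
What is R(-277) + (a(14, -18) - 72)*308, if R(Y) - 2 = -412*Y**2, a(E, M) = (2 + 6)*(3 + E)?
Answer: -31592634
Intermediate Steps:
a(E, M) = 24 + 8*E (a(E, M) = 8*(3 + E) = 24 + 8*E)
R(Y) = 2 - 412*Y**2
R(-277) + (a(14, -18) - 72)*308 = (2 - 412*(-277)**2) + ((24 + 8*14) - 72)*308 = (2 - 412*76729) + ((24 + 112) - 72)*308 = (2 - 31612348) + (136 - 72)*308 = -31612346 + 64*308 = -31612346 + 19712 = -31592634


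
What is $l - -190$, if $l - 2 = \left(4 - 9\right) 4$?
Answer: $172$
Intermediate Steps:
$l = -18$ ($l = 2 + \left(4 - 9\right) 4 = 2 - 20 = -18$)
$l - -190 = -18 - -190 = -18 + 190 = 172$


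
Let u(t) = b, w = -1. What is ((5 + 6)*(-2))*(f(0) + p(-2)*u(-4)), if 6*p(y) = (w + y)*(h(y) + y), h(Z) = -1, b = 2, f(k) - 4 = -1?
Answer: -132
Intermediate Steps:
f(k) = 3 (f(k) = 4 - 1 = 3)
u(t) = 2
p(y) = (-1 + y)**2/6 (p(y) = ((-1 + y)*(-1 + y))/6 = (-1 + y)**2/6)
((5 + 6)*(-2))*(f(0) + p(-2)*u(-4)) = ((5 + 6)*(-2))*(3 + (1/6 - 1/3*(-2) + (1/6)*(-2)**2)*2) = (11*(-2))*(3 + (1/6 + 2/3 + (1/6)*4)*2) = -22*(3 + (1/6 + 2/3 + 2/3)*2) = -22*(3 + (3/2)*2) = -22*(3 + 3) = -22*6 = -132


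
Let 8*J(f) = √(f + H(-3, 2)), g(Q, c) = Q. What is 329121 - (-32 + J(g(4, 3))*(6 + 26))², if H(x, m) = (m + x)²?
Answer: 328017 + 256*√5 ≈ 3.2859e+5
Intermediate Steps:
J(f) = √(1 + f)/8 (J(f) = √(f + (2 - 3)²)/8 = √(f + (-1)²)/8 = √(f + 1)/8 = √(1 + f)/8)
329121 - (-32 + J(g(4, 3))*(6 + 26))² = 329121 - (-32 + (√(1 + 4)/8)*(6 + 26))² = 329121 - (-32 + (√5/8)*32)² = 329121 - (-32 + 4*√5)²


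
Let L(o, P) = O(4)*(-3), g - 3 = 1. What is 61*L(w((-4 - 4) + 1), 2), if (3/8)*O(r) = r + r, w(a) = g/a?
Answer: -3904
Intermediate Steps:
g = 4 (g = 3 + 1 = 4)
w(a) = 4/a
O(r) = 16*r/3 (O(r) = 8*(r + r)/3 = 8*(2*r)/3 = 16*r/3)
L(o, P) = -64 (L(o, P) = ((16/3)*4)*(-3) = (64/3)*(-3) = -64)
61*L(w((-4 - 4) + 1), 2) = 61*(-64) = -3904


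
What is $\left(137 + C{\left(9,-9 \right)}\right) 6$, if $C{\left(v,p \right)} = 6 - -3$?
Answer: $876$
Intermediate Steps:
$C{\left(v,p \right)} = 9$ ($C{\left(v,p \right)} = 6 + 3 = 9$)
$\left(137 + C{\left(9,-9 \right)}\right) 6 = \left(137 + 9\right) 6 = 146 \cdot 6 = 876$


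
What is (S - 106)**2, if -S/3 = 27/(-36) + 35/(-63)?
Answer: 1500625/144 ≈ 10421.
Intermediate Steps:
S = 47/12 (S = -3*(27/(-36) + 35/(-63)) = -3*(27*(-1/36) + 35*(-1/63)) = -3*(-3/4 - 5/9) = -3*(-47/36) = 47/12 ≈ 3.9167)
(S - 106)**2 = (47/12 - 106)**2 = (-1225/12)**2 = 1500625/144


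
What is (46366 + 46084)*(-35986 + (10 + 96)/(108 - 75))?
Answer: -109778088400/33 ≈ -3.3266e+9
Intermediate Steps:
(46366 + 46084)*(-35986 + (10 + 96)/(108 - 75)) = 92450*(-35986 + 106/33) = 92450*(-1187432/33) = -109778088400/33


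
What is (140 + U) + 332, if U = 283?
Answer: 755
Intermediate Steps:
(140 + U) + 332 = (140 + 283) + 332 = 423 + 332 = 755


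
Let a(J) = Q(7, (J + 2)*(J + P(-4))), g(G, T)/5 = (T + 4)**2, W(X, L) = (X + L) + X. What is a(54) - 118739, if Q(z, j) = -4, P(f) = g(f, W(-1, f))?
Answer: -118743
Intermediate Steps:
W(X, L) = L + 2*X (W(X, L) = (L + X) + X = L + 2*X)
g(G, T) = 5*(4 + T)**2 (g(G, T) = 5*(T + 4)**2 = 5*(4 + T)**2)
P(f) = 5*(2 + f)**2 (P(f) = 5*(4 + (f + 2*(-1)))**2 = 5*(4 + (f - 2))**2 = 5*(4 + (-2 + f))**2 = 5*(2 + f)**2)
a(J) = -4
a(54) - 118739 = -4 - 118739 = -118743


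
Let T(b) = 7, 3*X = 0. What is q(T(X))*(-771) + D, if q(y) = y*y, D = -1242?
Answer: -39021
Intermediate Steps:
X = 0 (X = (⅓)*0 = 0)
q(y) = y²
q(T(X))*(-771) + D = 7²*(-771) - 1242 = 49*(-771) - 1242 = -37779 - 1242 = -39021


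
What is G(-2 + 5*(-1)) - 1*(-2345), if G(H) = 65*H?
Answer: 1890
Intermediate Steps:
G(-2 + 5*(-1)) - 1*(-2345) = 65*(-2 + 5*(-1)) - 1*(-2345) = 65*(-2 - 5) + 2345 = 65*(-7) + 2345 = -455 + 2345 = 1890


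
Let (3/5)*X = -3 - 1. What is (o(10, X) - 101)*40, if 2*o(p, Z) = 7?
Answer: -3900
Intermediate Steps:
X = -20/3 (X = 5*(-3 - 1)/3 = (5/3)*(-4) = -20/3 ≈ -6.6667)
o(p, Z) = 7/2 (o(p, Z) = (1/2)*7 = 7/2)
(o(10, X) - 101)*40 = (7/2 - 101)*40 = -195/2*40 = -3900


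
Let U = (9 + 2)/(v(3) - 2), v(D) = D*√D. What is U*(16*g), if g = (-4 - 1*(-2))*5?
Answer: 1760/(2 - 3*√3) ≈ -550.66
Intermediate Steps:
v(D) = D^(3/2)
U = 11/(-2 + 3*√3) (U = (9 + 2)/(3^(3/2) - 2) = 11/(3*√3 - 2) = 11/(-2 + 3*√3) ≈ 3.4416)
g = -10 (g = (-4 + 2)*5 = -2*5 = -10)
U*(16*g) = (22/23 + 33*√3/23)*(16*(-10)) = (22/23 + 33*√3/23)*(-160) = -3520/23 - 5280*√3/23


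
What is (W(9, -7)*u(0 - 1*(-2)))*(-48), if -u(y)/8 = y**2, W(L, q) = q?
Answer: -10752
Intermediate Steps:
u(y) = -8*y**2
(W(9, -7)*u(0 - 1*(-2)))*(-48) = -(-56)*(0 - 1*(-2))**2*(-48) = -(-56)*(0 + 2)**2*(-48) = -(-56)*2**2*(-48) = -(-56)*4*(-48) = -7*(-32)*(-48) = 224*(-48) = -10752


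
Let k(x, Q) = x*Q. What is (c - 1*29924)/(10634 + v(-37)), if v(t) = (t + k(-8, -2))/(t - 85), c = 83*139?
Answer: -2243214/1297369 ≈ -1.7290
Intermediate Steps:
c = 11537
k(x, Q) = Q*x
v(t) = (16 + t)/(-85 + t) (v(t) = (t - 2*(-8))/(t - 85) = (t + 16)/(-85 + t) = (16 + t)/(-85 + t))
(c - 1*29924)/(10634 + v(-37)) = (11537 - 1*29924)/(10634 + (16 - 37)/(-85 - 37)) = (11537 - 29924)/(10634 - 21/(-122)) = -18387/(10634 - 1/122*(-21)) = -18387/(10634 + 21/122) = -18387/1297369/122 = -18387*122/1297369 = -2243214/1297369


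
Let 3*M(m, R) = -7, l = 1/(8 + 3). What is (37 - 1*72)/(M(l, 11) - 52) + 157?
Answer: 25696/163 ≈ 157.64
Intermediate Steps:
l = 1/11 ≈ 0.090909
M(m, R) = -7/3 (M(m, R) = (1/3)*(-7) = -7/3)
(37 - 1*72)/(M(l, 11) - 52) + 157 = (37 - 1*72)/(-7/3 - 52) + 157 = (37 - 72)/(-163/3) + 157 = -3/163*(-35) + 157 = 105/163 + 157 = 25696/163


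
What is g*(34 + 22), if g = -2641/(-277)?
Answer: 147896/277 ≈ 533.92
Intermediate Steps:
g = 2641/277 (g = -2641*(-1/277) = 2641/277 ≈ 9.5343)
g*(34 + 22) = 2641*(34 + 22)/277 = (2641/277)*56 = 147896/277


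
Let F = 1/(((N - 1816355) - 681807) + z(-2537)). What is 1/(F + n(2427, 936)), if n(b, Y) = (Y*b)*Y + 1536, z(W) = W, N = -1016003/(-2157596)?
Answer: 5395497143601/11472372888301285549732 ≈ 4.7030e-10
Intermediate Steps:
N = 1016003/2157596 (N = -1016003*(-1/2157596) = 1016003/2157596 ≈ 0.47090)
F = -2157596/5395497143601 (F = 1/(((1016003/2157596 - 1816355) - 681807) - 2537) = 1/((-3918959266577/2157596 - 681807) - 2537) = 1/(-5390023322549/2157596 - 2537) = 1/(-5395497143601/2157596) = -2157596/5395497143601 ≈ -3.9989e-7)
n(b, Y) = 1536 + b*Y² (n(b, Y) = b*Y² + 1536 = 1536 + b*Y²)
1/(F + n(2427, 936)) = 1/(-2157596/5395497143601 + (1536 + 2427*936²)) = 1/(-2157596/5395497143601 + (1536 + 2427*876096)) = 1/(-2157596/5395497143601 + (1536 + 2126284992)) = 1/(-2157596/5395497143601 + 2126286528) = 1/(11472372888301285549732/5395497143601) = 5395497143601/11472372888301285549732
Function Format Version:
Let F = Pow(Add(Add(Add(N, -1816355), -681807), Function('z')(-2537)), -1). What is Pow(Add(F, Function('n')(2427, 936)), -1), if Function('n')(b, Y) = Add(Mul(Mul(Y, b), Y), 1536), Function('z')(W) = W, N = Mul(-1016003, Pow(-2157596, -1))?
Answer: Rational(5395497143601, 11472372888301285549732) ≈ 4.7030e-10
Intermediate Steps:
N = Rational(1016003, 2157596) (N = Mul(-1016003, Rational(-1, 2157596)) = Rational(1016003, 2157596) ≈ 0.47090)
F = Rational(-2157596, 5395497143601) (F = Pow(Add(Add(Add(Rational(1016003, 2157596), -1816355), -681807), -2537), -1) = Pow(Add(Add(Rational(-3918959266577, 2157596), -681807), -2537), -1) = Pow(Add(Rational(-5390023322549, 2157596), -2537), -1) = Pow(Rational(-5395497143601, 2157596), -1) = Rational(-2157596, 5395497143601) ≈ -3.9989e-7)
Function('n')(b, Y) = Add(1536, Mul(b, Pow(Y, 2))) (Function('n')(b, Y) = Add(Mul(b, Pow(Y, 2)), 1536) = Add(1536, Mul(b, Pow(Y, 2))))
Pow(Add(F, Function('n')(2427, 936)), -1) = Pow(Add(Rational(-2157596, 5395497143601), Add(1536, Mul(2427, Pow(936, 2)))), -1) = Pow(Add(Rational(-2157596, 5395497143601), Add(1536, Mul(2427, 876096))), -1) = Pow(Add(Rational(-2157596, 5395497143601), Add(1536, 2126284992)), -1) = Pow(Add(Rational(-2157596, 5395497143601), 2126286528), -1) = Pow(Rational(11472372888301285549732, 5395497143601), -1) = Rational(5395497143601, 11472372888301285549732)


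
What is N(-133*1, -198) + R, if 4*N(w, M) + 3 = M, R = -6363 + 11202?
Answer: 19155/4 ≈ 4788.8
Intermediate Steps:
R = 4839
N(w, M) = -¾ + M/4
N(-133*1, -198) + R = (-¾ + (¼)*(-198)) + 4839 = (-¾ - 99/2) + 4839 = -201/4 + 4839 = 19155/4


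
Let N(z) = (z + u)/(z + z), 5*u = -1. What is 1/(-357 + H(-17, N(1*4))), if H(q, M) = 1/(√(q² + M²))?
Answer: -165205677/58978425089 - 40*√462761/58978425089 ≈ -0.0028016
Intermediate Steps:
u = -⅕ (u = (⅕)*(-1) = -⅕ ≈ -0.20000)
N(z) = (-⅕ + z)/(2*z) (N(z) = (z - ⅕)/(z + z) = (-⅕ + z)/((2*z)) = (-⅕ + z)*(1/(2*z)) = (-⅕ + z)/(2*z))
H(q, M) = (M² + q²)^(-½) (H(q, M) = 1/(√(M² + q²)) = (M² + q²)^(-½))
1/(-357 + H(-17, N(1*4))) = 1/(-357 + (((-1 + 5*(1*4))/(10*((1*4))))² + (-17)²)^(-½)) = 1/(-357 + (((⅒)*(-1 + 5*4)/4)² + 289)^(-½)) = 1/(-357 + (((⅒)*(¼)*(-1 + 20))² + 289)^(-½)) = 1/(-357 + (((⅒)*(¼)*19)² + 289)^(-½)) = 1/(-357 + ((19/40)² + 289)^(-½)) = 1/(-357 + (361/1600 + 289)^(-½)) = 1/(-357 + (462761/1600)^(-½)) = 1/(-357 + 40*√462761/462761)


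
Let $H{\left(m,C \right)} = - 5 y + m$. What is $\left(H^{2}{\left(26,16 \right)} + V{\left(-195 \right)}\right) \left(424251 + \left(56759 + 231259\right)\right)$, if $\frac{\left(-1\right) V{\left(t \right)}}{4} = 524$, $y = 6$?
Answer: $-1481519520$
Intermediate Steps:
$H{\left(m,C \right)} = -30 + m$ ($H{\left(m,C \right)} = \left(-5\right) 6 + m = -30 + m$)
$V{\left(t \right)} = -2096$ ($V{\left(t \right)} = \left(-4\right) 524 = -2096$)
$\left(H^{2}{\left(26,16 \right)} + V{\left(-195 \right)}\right) \left(424251 + \left(56759 + 231259\right)\right) = \left(\left(-30 + 26\right)^{2} - 2096\right) \left(424251 + \left(56759 + 231259\right)\right) = \left(\left(-4\right)^{2} - 2096\right) \left(424251 + 288018\right) = \left(16 - 2096\right) 712269 = \left(-2080\right) 712269 = -1481519520$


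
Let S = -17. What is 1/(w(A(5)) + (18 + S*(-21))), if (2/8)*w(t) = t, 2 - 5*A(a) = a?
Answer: 5/1863 ≈ 0.0026838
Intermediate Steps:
A(a) = 2/5 - a/5
w(t) = 4*t
1/(w(A(5)) + (18 + S*(-21))) = 1/(4*(2/5 - 1/5*5) + (18 - 17*(-21))) = 1/(4*(2/5 - 1) + (18 + 357)) = 1/(4*(-3/5) + 375) = 1/(-12/5 + 375) = 1/(1863/5) = 5/1863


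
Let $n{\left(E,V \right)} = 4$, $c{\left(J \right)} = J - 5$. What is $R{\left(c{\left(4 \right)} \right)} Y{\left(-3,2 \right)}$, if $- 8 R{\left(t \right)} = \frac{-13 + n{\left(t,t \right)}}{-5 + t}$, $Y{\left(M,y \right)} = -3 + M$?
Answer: $\frac{9}{8} \approx 1.125$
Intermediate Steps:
$c{\left(J \right)} = -5 + J$
$R{\left(t \right)} = \frac{9}{8 \left(-5 + t\right)}$ ($R{\left(t \right)} = - \frac{\left(-13 + 4\right) \frac{1}{-5 + t}}{8} = - \frac{\left(-9\right) \frac{1}{-5 + t}}{8} = \frac{9}{8 \left(-5 + t\right)}$)
$R{\left(c{\left(4 \right)} \right)} Y{\left(-3,2 \right)} = \frac{9}{8 \left(-5 + \left(-5 + 4\right)\right)} \left(-3 - 3\right) = \frac{9}{8 \left(-5 - 1\right)} \left(-6\right) = \frac{9}{8 \left(-6\right)} \left(-6\right) = \frac{9}{8} \left(- \frac{1}{6}\right) \left(-6\right) = \left(- \frac{3}{16}\right) \left(-6\right) = \frac{9}{8}$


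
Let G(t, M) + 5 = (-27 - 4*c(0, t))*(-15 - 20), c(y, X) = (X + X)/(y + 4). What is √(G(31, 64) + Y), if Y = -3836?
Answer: 11*I*√6 ≈ 26.944*I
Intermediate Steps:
c(y, X) = 2*X/(4 + y) (c(y, X) = (2*X)/(4 + y) = 2*X/(4 + y))
G(t, M) = 940 + 70*t (G(t, M) = -5 + (-27 - 8*t/(4 + 0))*(-15 - 20) = -5 + (-27 - 8*t/4)*(-35) = -5 + (-27 - 2*t)*(-35) = -5 + (945 + 70*t) = 940 + 70*t)
√(G(31, 64) + Y) = √((940 + 70*31) - 3836) = √((940 + 2170) - 3836) = √(3110 - 3836) = √(-726) = 11*I*√6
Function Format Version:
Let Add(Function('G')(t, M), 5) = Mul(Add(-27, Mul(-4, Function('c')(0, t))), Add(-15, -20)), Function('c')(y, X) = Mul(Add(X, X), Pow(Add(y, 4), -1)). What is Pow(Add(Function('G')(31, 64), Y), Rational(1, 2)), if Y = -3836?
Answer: Mul(11, I, Pow(6, Rational(1, 2))) ≈ Mul(26.944, I)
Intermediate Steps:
Function('c')(y, X) = Mul(2, X, Pow(Add(4, y), -1)) (Function('c')(y, X) = Mul(Mul(2, X), Pow(Add(4, y), -1)) = Mul(2, X, Pow(Add(4, y), -1)))
Function('G')(t, M) = Add(940, Mul(70, t)) (Function('G')(t, M) = Add(-5, Mul(Add(-27, Mul(-4, Mul(2, t, Pow(Add(4, 0), -1)))), Add(-15, -20))) = Add(-5, Mul(Add(-27, Mul(-4, Mul(2, t, Pow(4, -1)))), -35)) = Add(-5, Mul(Add(-27, Mul(-4, Mul(2, t, Rational(1, 4)))), -35)) = Add(-5, Mul(Add(-27, Mul(-4, Mul(Rational(1, 2), t))), -35)) = Add(-5, Mul(Add(-27, Mul(-2, t)), -35)) = Add(-5, Add(945, Mul(70, t))) = Add(940, Mul(70, t)))
Pow(Add(Function('G')(31, 64), Y), Rational(1, 2)) = Pow(Add(Add(940, Mul(70, 31)), -3836), Rational(1, 2)) = Pow(Add(Add(940, 2170), -3836), Rational(1, 2)) = Pow(Add(3110, -3836), Rational(1, 2)) = Pow(-726, Rational(1, 2)) = Mul(11, I, Pow(6, Rational(1, 2)))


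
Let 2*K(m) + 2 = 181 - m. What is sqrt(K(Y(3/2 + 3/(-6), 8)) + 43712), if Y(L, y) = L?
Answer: sqrt(43801) ≈ 209.29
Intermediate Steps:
K(m) = 179/2 - m/2 (K(m) = -1 + (181 - m)/2 = -1 + (181/2 - m/2) = 179/2 - m/2)
sqrt(K(Y(3/2 + 3/(-6), 8)) + 43712) = sqrt((179/2 - (3/2 + 3/(-6))/2) + 43712) = sqrt((179/2 - (3*(1/2) + 3*(-1/6))/2) + 43712) = sqrt((179/2 - (3/2 - 1/2)/2) + 43712) = sqrt((179/2 - 1/2*1) + 43712) = sqrt((179/2 - 1/2) + 43712) = sqrt(89 + 43712) = sqrt(43801)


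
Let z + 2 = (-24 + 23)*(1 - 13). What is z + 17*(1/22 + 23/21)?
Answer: 13579/462 ≈ 29.392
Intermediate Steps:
z = 10 (z = -2 + (-24 + 23)*(1 - 13) = -2 - 1*(-12) = -2 + 12 = 10)
z + 17*(1/22 + 23/21) = 10 + 17*(1/22 + 23/21) = 10 + 17*(527/462) = 10 + 8959/462 = 13579/462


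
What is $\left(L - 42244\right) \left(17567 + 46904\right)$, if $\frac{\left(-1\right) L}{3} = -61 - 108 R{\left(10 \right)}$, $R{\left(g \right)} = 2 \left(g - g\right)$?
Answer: $-2711714731$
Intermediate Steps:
$R{\left(g \right)} = 0$ ($R{\left(g \right)} = 2 \cdot 0 = 0$)
$L = 183$ ($L = - 3 \left(-61 - 0\right) = - 3 \left(-61 + 0\right) = \left(-3\right) \left(-61\right) = 183$)
$\left(L - 42244\right) \left(17567 + 46904\right) = \left(183 - 42244\right) \left(17567 + 46904\right) = \left(-42061\right) 64471 = -2711714731$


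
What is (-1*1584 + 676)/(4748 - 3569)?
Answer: -908/1179 ≈ -0.77014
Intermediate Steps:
(-1*1584 + 676)/(4748 - 3569) = (-1584 + 676)/1179 = -908*1/1179 = -908/1179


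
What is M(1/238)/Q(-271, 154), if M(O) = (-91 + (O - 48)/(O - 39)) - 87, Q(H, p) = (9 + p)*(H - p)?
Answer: 2013/788885 ≈ 0.0025517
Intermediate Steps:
M(O) = -178 + (-48 + O)/(-39 + O) (M(O) = (-91 + (-48 + O)/(-39 + O)) - 87 = -178 + (-48 + O)/(-39 + O))
M(1/238)/Q(-271, 154) = (3*(2298 - 59/238)/(-39 + 1/238))/(-1*154² - 9*154 + 9*(-271) - 271*154) = (3*(2298 - 59*1/238)/(-39 + 1/238))/(-1*23716 - 1386 - 2439 - 41734) = (3*(2298 - 59/238)/(-9281/238))/(-23716 - 1386 - 2439 - 41734) = (3*(-238/9281)*(546865/238))/(-69275) = -1640595/9281*(-1/69275) = 2013/788885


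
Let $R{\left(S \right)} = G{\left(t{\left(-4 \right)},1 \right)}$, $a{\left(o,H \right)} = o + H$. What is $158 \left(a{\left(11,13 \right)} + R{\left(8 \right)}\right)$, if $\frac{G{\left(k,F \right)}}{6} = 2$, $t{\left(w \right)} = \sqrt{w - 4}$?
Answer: $5688$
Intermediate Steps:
$t{\left(w \right)} = \sqrt{-4 + w}$
$G{\left(k,F \right)} = 12$ ($G{\left(k,F \right)} = 6 \cdot 2 = 12$)
$a{\left(o,H \right)} = H + o$
$R{\left(S \right)} = 12$
$158 \left(a{\left(11,13 \right)} + R{\left(8 \right)}\right) = 158 \left(\left(13 + 11\right) + 12\right) = 158 \left(24 + 12\right) = 158 \cdot 36 = 5688$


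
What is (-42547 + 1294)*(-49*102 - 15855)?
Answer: 860248809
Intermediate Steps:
(-42547 + 1294)*(-49*102 - 15855) = -41253*(-4998 - 15855) = -41253*(-20853) = 860248809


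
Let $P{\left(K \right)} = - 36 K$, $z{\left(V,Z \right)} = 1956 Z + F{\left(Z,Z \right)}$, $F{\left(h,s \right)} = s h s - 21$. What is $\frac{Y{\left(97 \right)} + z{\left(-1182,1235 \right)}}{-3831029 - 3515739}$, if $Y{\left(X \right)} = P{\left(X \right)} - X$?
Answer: $- \frac{99266575}{386672} \approx -256.72$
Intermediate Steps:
$F{\left(h,s \right)} = -21 + h s^{2}$ ($F{\left(h,s \right)} = h s s - 21 = h s^{2} - 21 = -21 + h s^{2}$)
$z{\left(V,Z \right)} = -21 + Z^{3} + 1956 Z$ ($z{\left(V,Z \right)} = 1956 Z + \left(-21 + Z Z^{2}\right) = 1956 Z + \left(-21 + Z^{3}\right) = -21 + Z^{3} + 1956 Z$)
$Y{\left(X \right)} = - 37 X$ ($Y{\left(X \right)} = - 36 X - X = - 37 X$)
$\frac{Y{\left(97 \right)} + z{\left(-1182,1235 \right)}}{-3831029 - 3515739} = \frac{\left(-37\right) 97 + \left(-21 + 1235^{3} + 1956 \cdot 1235\right)}{-3831029 - 3515739} = \frac{-3589 + \left(-21 + 1883652875 + 2415660\right)}{-7346768} = \left(-3589 + 1886068514\right) \left(- \frac{1}{7346768}\right) = 1886064925 \left(- \frac{1}{7346768}\right) = - \frac{99266575}{386672}$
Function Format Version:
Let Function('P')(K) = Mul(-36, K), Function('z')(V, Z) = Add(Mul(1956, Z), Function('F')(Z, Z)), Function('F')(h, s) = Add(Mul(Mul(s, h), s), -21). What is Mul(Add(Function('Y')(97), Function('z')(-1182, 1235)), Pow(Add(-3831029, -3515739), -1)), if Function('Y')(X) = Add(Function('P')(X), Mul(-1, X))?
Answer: Rational(-99266575, 386672) ≈ -256.72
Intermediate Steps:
Function('F')(h, s) = Add(-21, Mul(h, Pow(s, 2))) (Function('F')(h, s) = Add(Mul(Mul(h, s), s), -21) = Add(Mul(h, Pow(s, 2)), -21) = Add(-21, Mul(h, Pow(s, 2))))
Function('z')(V, Z) = Add(-21, Pow(Z, 3), Mul(1956, Z)) (Function('z')(V, Z) = Add(Mul(1956, Z), Add(-21, Mul(Z, Pow(Z, 2)))) = Add(Mul(1956, Z), Add(-21, Pow(Z, 3))) = Add(-21, Pow(Z, 3), Mul(1956, Z)))
Function('Y')(X) = Mul(-37, X) (Function('Y')(X) = Add(Mul(-36, X), Mul(-1, X)) = Mul(-37, X))
Mul(Add(Function('Y')(97), Function('z')(-1182, 1235)), Pow(Add(-3831029, -3515739), -1)) = Mul(Add(Mul(-37, 97), Add(-21, Pow(1235, 3), Mul(1956, 1235))), Pow(Add(-3831029, -3515739), -1)) = Mul(Add(-3589, Add(-21, 1883652875, 2415660)), Pow(-7346768, -1)) = Mul(Add(-3589, 1886068514), Rational(-1, 7346768)) = Mul(1886064925, Rational(-1, 7346768)) = Rational(-99266575, 386672)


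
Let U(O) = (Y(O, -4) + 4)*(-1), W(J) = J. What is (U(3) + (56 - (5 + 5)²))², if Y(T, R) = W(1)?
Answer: 2401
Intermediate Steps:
Y(T, R) = 1
U(O) = -5 (U(O) = (1 + 4)*(-1) = 5*(-1) = -5)
(U(3) + (56 - (5 + 5)²))² = (-5 + (56 - (5 + 5)²))² = (-5 + (56 - 1*10²))² = (-5 + (56 - 1*100))² = (-5 + (56 - 100))² = (-5 - 44)² = (-49)² = 2401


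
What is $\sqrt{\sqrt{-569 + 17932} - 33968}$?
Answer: $\sqrt{-33968 + \sqrt{17363}} \approx 183.95 i$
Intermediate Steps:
$\sqrt{\sqrt{-569 + 17932} - 33968} = \sqrt{\sqrt{17363} - 33968} = \sqrt{-33968 + \sqrt{17363}}$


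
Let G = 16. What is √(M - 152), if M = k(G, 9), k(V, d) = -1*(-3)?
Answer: I*√149 ≈ 12.207*I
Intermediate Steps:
k(V, d) = 3
M = 3
√(M - 152) = √(3 - 152) = √(-149) = I*√149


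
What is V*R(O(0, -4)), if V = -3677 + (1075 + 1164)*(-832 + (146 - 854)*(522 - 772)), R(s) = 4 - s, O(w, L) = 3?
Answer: 394436475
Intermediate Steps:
V = 394436475 (V = -3677 + 2239*(-832 - 708*(-250)) = -3677 + 2239*(-832 + 177000) = -3677 + 2239*176168 = -3677 + 394440152 = 394436475)
V*R(O(0, -4)) = 394436475*(4 - 1*3) = 394436475*(4 - 3) = 394436475*1 = 394436475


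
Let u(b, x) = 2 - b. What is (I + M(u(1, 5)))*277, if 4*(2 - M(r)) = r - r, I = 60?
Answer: 17174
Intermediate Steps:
M(r) = 2 (M(r) = 2 - (r - r)/4 = 2 - 1/4*0 = 2 + 0 = 2)
(I + M(u(1, 5)))*277 = (60 + 2)*277 = 62*277 = 17174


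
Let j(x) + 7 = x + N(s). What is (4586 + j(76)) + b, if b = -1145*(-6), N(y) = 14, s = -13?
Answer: 11539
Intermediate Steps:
j(x) = 7 + x (j(x) = -7 + (x + 14) = -7 + (14 + x) = 7 + x)
b = 6870
(4586 + j(76)) + b = (4586 + (7 + 76)) + 6870 = (4586 + 83) + 6870 = 4669 + 6870 = 11539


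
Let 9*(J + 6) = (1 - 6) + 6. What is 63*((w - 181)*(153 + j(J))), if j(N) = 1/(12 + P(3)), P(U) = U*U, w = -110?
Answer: -2805822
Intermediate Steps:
J = -53/9 (J = -6 + ((1 - 6) + 6)/9 = -6 + (-5 + 6)/9 = -6 + (⅑)*1 = -6 + ⅑ = -53/9 ≈ -5.8889)
P(U) = U²
j(N) = 1/21 (j(N) = 1/(12 + 3²) = 1/(12 + 9) = 1/21)
63*((w - 181)*(153 + j(J))) = 63*((-110 - 181)*(153 + 1/21)) = 63*(-291*3214/21) = 63*(-311758/7) = -2805822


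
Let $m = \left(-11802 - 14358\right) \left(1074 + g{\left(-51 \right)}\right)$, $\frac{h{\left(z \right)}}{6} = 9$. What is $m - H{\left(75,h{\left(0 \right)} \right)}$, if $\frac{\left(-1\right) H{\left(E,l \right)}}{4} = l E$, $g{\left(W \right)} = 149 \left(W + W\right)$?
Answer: $369500040$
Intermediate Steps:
$h{\left(z \right)} = 54$ ($h{\left(z \right)} = 6 \cdot 9 = 54$)
$g{\left(W \right)} = 298 W$ ($g{\left(W \right)} = 149 \cdot 2 W = 298 W$)
$H{\left(E,l \right)} = - 4 E l$ ($H{\left(E,l \right)} = - 4 l E = - 4 E l$)
$m = 369483840$ ($m = \left(-11802 - 14358\right) \left(1074 + 298 \left(-51\right)\right) = - 26160 \left(1074 - 15198\right) = \left(-26160\right) \left(-14124\right) = 369483840$)
$m - H{\left(75,h{\left(0 \right)} \right)} = 369483840 - \left(-4\right) 75 \cdot 54 = 369483840 - -16200 = 369483840 + 16200 = 369500040$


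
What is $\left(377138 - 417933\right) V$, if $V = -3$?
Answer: $122385$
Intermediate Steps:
$\left(377138 - 417933\right) V = \left(377138 - 417933\right) \left(-3\right) = \left(-40795\right) \left(-3\right) = 122385$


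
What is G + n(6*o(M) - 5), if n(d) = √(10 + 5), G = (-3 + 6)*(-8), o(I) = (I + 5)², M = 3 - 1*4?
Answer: -24 + √15 ≈ -20.127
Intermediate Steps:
M = -1 (M = 3 - 4 = -1)
o(I) = (5 + I)²
G = -24 (G = 3*(-8) = -24)
n(d) = √15
G + n(6*o(M) - 5) = -24 + √15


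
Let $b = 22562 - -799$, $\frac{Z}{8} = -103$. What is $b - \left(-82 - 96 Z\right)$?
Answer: $-55661$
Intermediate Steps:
$Z = -824$ ($Z = 8 \left(-103\right) = -824$)
$b = 23361$ ($b = 22562 + 799 = 23361$)
$b - \left(-82 - 96 Z\right) = 23361 - \left(-82 - -79104\right) = 23361 - \left(-82 + 79104\right) = 23361 - 79022 = -55661$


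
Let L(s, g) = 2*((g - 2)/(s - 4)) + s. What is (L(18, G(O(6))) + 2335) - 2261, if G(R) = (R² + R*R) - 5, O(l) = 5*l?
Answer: 2437/7 ≈ 348.14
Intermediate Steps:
G(R) = -5 + 2*R² (G(R) = (R² + R²) - 5 = 2*R² - 5 = -5 + 2*R²)
L(s, g) = s + 2*(-2 + g)/(-4 + s) (L(s, g) = 2*((-2 + g)/(-4 + s)) + s = 2*(-2 + g)/(-4 + s) + s = s + 2*(-2 + g)/(-4 + s))
(L(18, G(O(6))) + 2335) - 2261 = ((-4 + 18² - 4*18 + 2*(-5 + 2*(5*6)²))/(-4 + 18) + 2335) - 2261 = ((-4 + 324 - 72 + 2*(-5 + 2*30²))/14 + 2335) - 2261 = ((-4 + 324 - 72 + 2*(-5 + 2*900))/14 + 2335) - 2261 = ((-4 + 324 - 72 + 2*(-5 + 1800))/14 + 2335) - 2261 = ((-4 + 324 - 72 + 2*1795)/14 + 2335) - 2261 = ((-4 + 324 - 72 + 3590)/14 + 2335) - 2261 = ((1/14)*3838 + 2335) - 2261 = (1919/7 + 2335) - 2261 = 18264/7 - 2261 = 2437/7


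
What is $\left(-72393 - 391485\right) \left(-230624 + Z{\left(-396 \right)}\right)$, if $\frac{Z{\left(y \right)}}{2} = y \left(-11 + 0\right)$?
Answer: $102940094736$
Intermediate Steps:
$Z{\left(y \right)} = - 22 y$ ($Z{\left(y \right)} = 2 y \left(-11 + 0\right) = 2 y \left(-11\right) = 2 \left(- 11 y\right) = - 22 y$)
$\left(-72393 - 391485\right) \left(-230624 + Z{\left(-396 \right)}\right) = \left(-72393 - 391485\right) \left(-230624 - -8712\right) = - 463878 \left(-230624 + 8712\right) = \left(-463878\right) \left(-221912\right) = 102940094736$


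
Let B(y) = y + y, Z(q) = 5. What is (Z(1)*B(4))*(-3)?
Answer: -120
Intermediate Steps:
B(y) = 2*y
(Z(1)*B(4))*(-3) = (5*(2*4))*(-3) = (5*8)*(-3) = 40*(-3) = -120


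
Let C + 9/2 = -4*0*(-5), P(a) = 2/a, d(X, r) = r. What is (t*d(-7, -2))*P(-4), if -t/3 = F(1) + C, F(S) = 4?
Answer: 3/2 ≈ 1.5000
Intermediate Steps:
C = -9/2 (C = -9/2 - 4*0*(-5) = -9/2 + 0*(-5) = -9/2 + 0 = -9/2 ≈ -4.5000)
t = 3/2 (t = -3*(4 - 9/2) = -3*(-1/2) = 3/2 ≈ 1.5000)
(t*d(-7, -2))*P(-4) = ((3/2)*(-2))*(2/(-4)) = -6*(-1)/4 = -3*(-1/2) = 3/2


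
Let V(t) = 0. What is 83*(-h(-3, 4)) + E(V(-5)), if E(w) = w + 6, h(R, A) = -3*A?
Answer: 1002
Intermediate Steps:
E(w) = 6 + w
83*(-h(-3, 4)) + E(V(-5)) = 83*(-(-3)*4) + (6 + 0) = 83*(-1*(-12)) + 6 = 83*12 + 6 = 996 + 6 = 1002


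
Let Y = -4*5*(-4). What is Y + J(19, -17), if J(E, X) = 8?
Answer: 88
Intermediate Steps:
Y = 80 (Y = -20*(-4) = 80)
Y + J(19, -17) = 80 + 8 = 88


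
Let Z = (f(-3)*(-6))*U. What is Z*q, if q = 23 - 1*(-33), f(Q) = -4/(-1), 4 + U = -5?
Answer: 12096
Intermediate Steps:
U = -9 (U = -4 - 5 = -9)
f(Q) = 4 (f(Q) = -4*(-1) = 4)
q = 56 (q = 23 + 33 = 56)
Z = 216 (Z = (4*(-6))*(-9) = -24*(-9) = 216)
Z*q = 216*56 = 12096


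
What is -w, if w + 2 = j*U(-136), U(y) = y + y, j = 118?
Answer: 32098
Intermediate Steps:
U(y) = 2*y
w = -32098 (w = -2 + 118*(2*(-136)) = -2 + 118*(-272) = -2 - 32096 = -32098)
-w = -1*(-32098) = 32098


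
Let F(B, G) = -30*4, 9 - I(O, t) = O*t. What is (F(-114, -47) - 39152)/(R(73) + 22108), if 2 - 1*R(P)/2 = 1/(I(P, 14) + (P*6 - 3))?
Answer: -11349608/6390369 ≈ -1.7760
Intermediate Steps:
I(O, t) = 9 - O*t
F(B, G) = -120
R(P) = 4 - 2/(6 - 8*P) (R(P) = 4 - 2/((9 - 1*P*14) + (P*6 - 3)) = 4 - 2/((9 - 14*P) + (6*P - 3)) = 4 - 2/((9 - 14*P) + (-3 + 6*P)) = 4 - 2/(6 - 8*P))
(F(-114, -47) - 39152)/(R(73) + 22108) = (-120 - 39152)/((11 - 16*73)/(3 - 4*73) + 22108) = -39272/((11 - 1168)/(3 - 292) + 22108) = -39272/(-1157/(-289) + 22108) = -39272/(-1/289*(-1157) + 22108) = -39272/(1157/289 + 22108) = -39272/6390369/289 = -39272*289/6390369 = -11349608/6390369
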